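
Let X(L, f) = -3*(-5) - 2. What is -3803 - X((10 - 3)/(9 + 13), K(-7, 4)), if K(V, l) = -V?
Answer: -3816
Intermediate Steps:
X(L, f) = 13 (X(L, f) = 15 - 2 = 13)
-3803 - X((10 - 3)/(9 + 13), K(-7, 4)) = -3803 - 1*13 = -3803 - 13 = -3816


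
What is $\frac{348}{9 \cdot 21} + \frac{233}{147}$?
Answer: $\frac{1511}{441} \approx 3.4263$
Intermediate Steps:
$\frac{348}{9 \cdot 21} + \frac{233}{147} = \frac{348}{189} + 233 \cdot \frac{1}{147} = 348 \cdot \frac{1}{189} + \frac{233}{147} = \frac{116}{63} + \frac{233}{147} = \frac{1511}{441}$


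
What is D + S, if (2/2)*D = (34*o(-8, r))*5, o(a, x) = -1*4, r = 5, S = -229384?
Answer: -230064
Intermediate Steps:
o(a, x) = -4
D = -680 (D = (34*(-4))*5 = -136*5 = -680)
D + S = -680 - 229384 = -230064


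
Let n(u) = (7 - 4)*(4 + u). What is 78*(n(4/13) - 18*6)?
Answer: -7416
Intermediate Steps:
n(u) = 12 + 3*u (n(u) = 3*(4 + u) = 12 + 3*u)
78*(n(4/13) - 18*6) = 78*((12 + 3*(4/13)) - 18*6) = 78*((12 + 3*(4*(1/13))) - 108) = 78*((12 + 3*(4/13)) - 108) = 78*((12 + 12/13) - 108) = 78*(168/13 - 108) = 78*(-1236/13) = -7416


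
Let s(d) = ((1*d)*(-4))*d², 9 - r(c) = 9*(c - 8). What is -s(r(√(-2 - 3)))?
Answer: 1732104 - 694008*I*√5 ≈ 1.7321e+6 - 1.5519e+6*I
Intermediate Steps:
r(c) = 81 - 9*c (r(c) = 9 - 9*(c - 8) = 9 - 9*(-8 + c) = 9 - (-72 + 9*c) = 9 + (72 - 9*c) = 81 - 9*c)
s(d) = -4*d³ (s(d) = (d*(-4))*d² = (-4*d)*d² = -4*d³)
-s(r(√(-2 - 3))) = -(-4)*(81 - 9*√(-2 - 3))³ = -(-4)*(81 - 9*I*√5)³ = 4*(81 - 9*I*√5)³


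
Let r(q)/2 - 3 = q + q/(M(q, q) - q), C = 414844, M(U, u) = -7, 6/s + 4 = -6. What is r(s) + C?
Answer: 33187919/80 ≈ 4.1485e+5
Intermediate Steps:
s = -⅗ (s = 6/(-4 - 6) = 6/(-10) = 6*(-⅒) = -⅗ ≈ -0.60000)
r(q) = 6 + 2*q + 2*q/(-7 - q) (r(q) = 6 + 2*(q + q/(-7 - q)) = 6 + (2*q + 2*q/(-7 - q)) = 6 + 2*q + 2*q/(-7 - q))
r(s) + C = 2*(21 + (-⅗)² + 9*(-⅗))/(7 - ⅗) + 414844 = 2*(21 + 9/25 - 27/5)/(32/5) + 414844 = 2*(5/32)*(399/25) + 414844 = 399/80 + 414844 = 33187919/80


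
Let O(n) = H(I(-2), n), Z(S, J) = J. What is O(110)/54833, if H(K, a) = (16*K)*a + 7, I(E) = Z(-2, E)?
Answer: -3513/54833 ≈ -0.064067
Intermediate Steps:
I(E) = E
H(K, a) = 7 + 16*K*a (H(K, a) = 16*K*a + 7 = 7 + 16*K*a)
O(n) = 7 - 32*n (O(n) = 7 + 16*(-2)*n = 7 - 32*n)
O(110)/54833 = (7 - 32*110)/54833 = (7 - 3520)*(1/54833) = -3513*1/54833 = -3513/54833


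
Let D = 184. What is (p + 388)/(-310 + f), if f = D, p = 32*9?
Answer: -338/63 ≈ -5.3651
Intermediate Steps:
p = 288
f = 184
(p + 388)/(-310 + f) = (288 + 388)/(-310 + 184) = 676/(-126) = 676*(-1/126) = -338/63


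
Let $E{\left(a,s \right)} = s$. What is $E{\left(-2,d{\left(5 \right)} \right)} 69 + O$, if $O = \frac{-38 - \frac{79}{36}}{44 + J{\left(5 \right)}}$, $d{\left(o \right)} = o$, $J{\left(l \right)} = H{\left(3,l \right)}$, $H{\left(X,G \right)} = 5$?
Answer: $\frac{607133}{1764} \approx 344.18$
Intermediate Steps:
$J{\left(l \right)} = 5$
$O = - \frac{1447}{1764}$ ($O = \frac{-38 - \frac{79}{36}}{44 + 5} = \frac{-38 - \frac{79}{36}}{49} = \left(-38 - \frac{79}{36}\right) \frac{1}{49} = \left(- \frac{1447}{36}\right) \frac{1}{49} = - \frac{1447}{1764} \approx -0.82029$)
$E{\left(-2,d{\left(5 \right)} \right)} 69 + O = 5 \cdot 69 - \frac{1447}{1764} = 345 - \frac{1447}{1764} = \frac{607133}{1764}$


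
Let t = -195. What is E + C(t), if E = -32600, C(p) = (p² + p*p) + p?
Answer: 43255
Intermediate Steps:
C(p) = p + 2*p² (C(p) = (p² + p²) + p = 2*p² + p = p + 2*p²)
E + C(t) = -32600 - 195*(1 + 2*(-195)) = -32600 - 195*(1 - 390) = -32600 - 195*(-389) = -32600 + 75855 = 43255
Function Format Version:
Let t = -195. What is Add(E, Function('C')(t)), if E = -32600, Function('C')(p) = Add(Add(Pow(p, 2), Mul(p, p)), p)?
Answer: 43255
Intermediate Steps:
Function('C')(p) = Add(p, Mul(2, Pow(p, 2))) (Function('C')(p) = Add(Add(Pow(p, 2), Pow(p, 2)), p) = Add(Mul(2, Pow(p, 2)), p) = Add(p, Mul(2, Pow(p, 2))))
Add(E, Function('C')(t)) = Add(-32600, Mul(-195, Add(1, Mul(2, -195)))) = Add(-32600, Mul(-195, Add(1, -390))) = Add(-32600, Mul(-195, -389)) = Add(-32600, 75855) = 43255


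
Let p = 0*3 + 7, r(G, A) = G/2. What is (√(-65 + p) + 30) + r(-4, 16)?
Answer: 28 + I*√58 ≈ 28.0 + 7.6158*I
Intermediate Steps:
r(G, A) = G/2 (r(G, A) = G*(½) = G/2)
p = 7 (p = 0 + 7 = 7)
(√(-65 + p) + 30) + r(-4, 16) = (√(-65 + 7) + 30) + (½)*(-4) = (√(-58) + 30) - 2 = (I*√58 + 30) - 2 = (30 + I*√58) - 2 = 28 + I*√58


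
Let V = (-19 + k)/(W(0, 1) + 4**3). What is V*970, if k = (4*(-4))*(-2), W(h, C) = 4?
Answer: 6305/34 ≈ 185.44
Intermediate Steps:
k = 32 (k = -16*(-2) = 32)
V = 13/68 (V = (-19 + 32)/(4 + 4**3) = 13/(4 + 64) = 13/68 ≈ 0.19118)
V*970 = (13/68)*970 = 6305/34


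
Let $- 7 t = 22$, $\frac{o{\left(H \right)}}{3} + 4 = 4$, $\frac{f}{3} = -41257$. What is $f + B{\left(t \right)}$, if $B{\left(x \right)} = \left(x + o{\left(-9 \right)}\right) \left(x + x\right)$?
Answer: $- \frac{6063811}{49} \approx -1.2375 \cdot 10^{5}$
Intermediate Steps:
$f = -123771$ ($f = 3 \left(-41257\right) = -123771$)
$o{\left(H \right)} = 0$ ($o{\left(H \right)} = -12 + 3 \cdot 4 = -12 + 12 = 0$)
$t = - \frac{22}{7}$ ($t = \left(- \frac{1}{7}\right) 22 = - \frac{22}{7} \approx -3.1429$)
$B{\left(x \right)} = 2 x^{2}$ ($B{\left(x \right)} = \left(x + 0\right) \left(x + x\right) = x 2 x = 2 x^{2}$)
$f + B{\left(t \right)} = -123771 + 2 \left(- \frac{22}{7}\right)^{2} = -123771 + 2 \cdot \frac{484}{49} = -123771 + \frac{968}{49} = - \frac{6063811}{49}$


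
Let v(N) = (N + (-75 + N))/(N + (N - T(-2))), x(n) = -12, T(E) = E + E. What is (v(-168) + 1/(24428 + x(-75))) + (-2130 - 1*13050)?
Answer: -30760186213/2026528 ≈ -15179.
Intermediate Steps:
T(E) = 2*E
v(N) = (-75 + 2*N)/(4 + 2*N) (v(N) = (N + (-75 + N))/(N + (N - 2*(-2))) = (-75 + 2*N)/(N + (N - 1*(-4))) = (-75 + 2*N)/(N + (N + 4)) = (-75 + 2*N)/(N + (4 + N)) = (-75 + 2*N)/(4 + 2*N))
(v(-168) + 1/(24428 + x(-75))) + (-2130 - 1*13050) = ((-75/2 - 168)/(2 - 168) + 1/(24428 - 12)) + (-2130 - 1*13050) = (-411/2/(-166) + 1/24416) + (-2130 - 13050) = (-1/166*(-411/2) + 1/24416) - 15180 = (411/332 + 1/24416) - 15180 = 2508827/2026528 - 15180 = -30760186213/2026528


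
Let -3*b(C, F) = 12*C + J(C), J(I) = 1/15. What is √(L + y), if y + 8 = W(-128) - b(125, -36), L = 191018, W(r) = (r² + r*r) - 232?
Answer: √50410355/15 ≈ 473.33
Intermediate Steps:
J(I) = 1/15
W(r) = -232 + 2*r² (W(r) = (r² + r²) - 232 = 2*r² - 232 = -232 + 2*r²)
b(C, F) = -1/45 - 4*C (b(C, F) = -(12*C + 1/15)/3 = -(1/15 + 12*C)/3 = -1/45 - 4*C)
y = 1486261/45 (y = -8 + ((-232 + 2*(-128)²) - (-1/45 - 4*125)) = -8 + ((-232 + 2*16384) - (-1/45 - 500)) = -8 + ((-232 + 32768) - 1*(-22501/45)) = -8 + (32536 + 22501/45) = -8 + 1486621/45 = 1486261/45 ≈ 33028.)
√(L + y) = √(191018 + 1486261/45) = √(10082071/45) = √50410355/15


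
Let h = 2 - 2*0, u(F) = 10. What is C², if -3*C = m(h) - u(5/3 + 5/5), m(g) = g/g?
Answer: 9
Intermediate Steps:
h = 2 (h = 2 + 0 = 2)
m(g) = 1
C = 3 (C = -(1 - 1*10)/3 = -(1 - 10)/3 = -⅓*(-9) = 3)
C² = 3² = 9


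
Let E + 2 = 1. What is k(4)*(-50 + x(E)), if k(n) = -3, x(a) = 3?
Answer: 141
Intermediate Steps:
E = -1 (E = -2 + 1 = -1)
k(4)*(-50 + x(E)) = -3*(-50 + 3) = -3*(-47) = 141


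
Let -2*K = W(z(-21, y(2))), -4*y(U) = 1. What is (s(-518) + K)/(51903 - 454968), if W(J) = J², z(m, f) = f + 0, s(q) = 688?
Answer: -4403/2579616 ≈ -0.0017068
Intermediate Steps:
y(U) = -¼ (y(U) = -¼*1 = -¼)
z(m, f) = f
K = -1/32 (K = -(-¼)²/2 = -½*1/16 = -1/32 ≈ -0.031250)
(s(-518) + K)/(51903 - 454968) = (688 - 1/32)/(51903 - 454968) = (22015/32)/(-403065) = (22015/32)*(-1/403065) = -4403/2579616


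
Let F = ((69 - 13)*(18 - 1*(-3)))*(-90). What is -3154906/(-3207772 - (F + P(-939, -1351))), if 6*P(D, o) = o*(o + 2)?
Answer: 18929436/20434091 ≈ 0.92637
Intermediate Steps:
P(D, o) = o*(2 + o)/6 (P(D, o) = (o*(o + 2))/6 = (o*(2 + o))/6 = o*(2 + o)/6)
F = -105840 (F = (56*(18 + 3))*(-90) = (56*21)*(-90) = 1176*(-90) = -105840)
-3154906/(-3207772 - (F + P(-939, -1351))) = -3154906/(-3207772 - (-105840 + (1/6)*(-1351)*(2 - 1351))) = -3154906/(-3207772 - (-105840 + (1/6)*(-1351)*(-1349))) = -3154906/(-3207772 - (-105840 + 1822499/6)) = -3154906/(-3207772 - 1*1187459/6) = -3154906/(-3207772 - 1187459/6) = -3154906/(-20434091/6) = -3154906*(-6/20434091) = 18929436/20434091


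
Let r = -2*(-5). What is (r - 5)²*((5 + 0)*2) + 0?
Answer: 250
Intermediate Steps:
r = 10
(r - 5)²*((5 + 0)*2) + 0 = (10 - 5)²*((5 + 0)*2) + 0 = 5²*(5*2) + 0 = 25*10 + 0 = 250 + 0 = 250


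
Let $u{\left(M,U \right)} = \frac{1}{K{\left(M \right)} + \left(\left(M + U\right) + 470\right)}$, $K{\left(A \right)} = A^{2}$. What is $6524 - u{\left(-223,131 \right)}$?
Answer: $\frac{326898067}{50107} \approx 6524.0$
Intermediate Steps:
$u{\left(M,U \right)} = \frac{1}{470 + M + U + M^{2}}$ ($u{\left(M,U \right)} = \frac{1}{M^{2} + \left(\left(M + U\right) + 470\right)} = \frac{1}{M^{2} + \left(470 + M + U\right)} = \frac{1}{470 + M + U + M^{2}}$)
$6524 - u{\left(-223,131 \right)} = 6524 - \frac{1}{470 - 223 + 131 + \left(-223\right)^{2}} = 6524 - \frac{1}{470 - 223 + 131 + 49729} = 6524 - \frac{1}{50107} = \frac{326898067}{50107}$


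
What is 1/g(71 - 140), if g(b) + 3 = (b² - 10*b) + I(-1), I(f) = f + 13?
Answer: 1/5460 ≈ 0.00018315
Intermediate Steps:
I(f) = 13 + f
g(b) = 9 + b² - 10*b (g(b) = -3 + ((b² - 10*b) + (13 - 1)) = -3 + ((b² - 10*b) + 12) = -3 + (12 + b² - 10*b) = 9 + b² - 10*b)
1/g(71 - 140) = 1/(9 + (71 - 140)² - 10*(71 - 140)) = 1/(9 + (-69)² - 10*(-69)) = 1/(9 + 4761 + 690) = 1/5460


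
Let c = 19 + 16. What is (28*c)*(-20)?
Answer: -19600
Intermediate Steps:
c = 35
(28*c)*(-20) = (28*35)*(-20) = 980*(-20) = -19600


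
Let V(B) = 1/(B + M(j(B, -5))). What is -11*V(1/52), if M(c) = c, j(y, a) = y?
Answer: -286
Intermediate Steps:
V(B) = 1/(2*B) (V(B) = 1/(B + B) = 1/(2*B))
-11*V(1/52) = -11/(2*(1/52)) = -11/(2*1/52) = -11*52/2 = -11*26 = -286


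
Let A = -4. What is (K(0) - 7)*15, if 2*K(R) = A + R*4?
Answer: -135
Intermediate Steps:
K(R) = -2 + 2*R (K(R) = (-4 + R*4)/2 = (-4 + 4*R)/2 = -2 + 2*R)
(K(0) - 7)*15 = ((-2 + 2*0) - 7)*15 = ((-2 + 0) - 7)*15 = (-2 - 7)*15 = -9*15 = -135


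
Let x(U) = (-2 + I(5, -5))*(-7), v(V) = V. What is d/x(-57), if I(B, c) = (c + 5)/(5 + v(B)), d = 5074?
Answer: 2537/7 ≈ 362.43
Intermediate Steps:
I(B, c) = (5 + c)/(5 + B) (I(B, c) = (c + 5)/(5 + B) = (5 + c)/(5 + B))
x(U) = 14 (x(U) = (-2 + (5 - 5)/(5 + 5))*(-7) = (-2 + 0/10)*(-7) = (-2 + (1/10)*0)*(-7) = (-2 + 0)*(-7) = -2*(-7) = 14)
d/x(-57) = 5074/14 = 5074*(1/14) = 2537/7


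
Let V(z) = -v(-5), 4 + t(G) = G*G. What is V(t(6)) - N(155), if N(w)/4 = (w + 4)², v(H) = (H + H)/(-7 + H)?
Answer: -606749/6 ≈ -1.0112e+5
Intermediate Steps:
v(H) = 2*H/(-7 + H) (v(H) = (2*H)/(-7 + H) = 2*H/(-7 + H))
t(G) = -4 + G² (t(G) = -4 + G*G = -4 + G²)
N(w) = 4*(4 + w)² (N(w) = 4*(w + 4)² = 4*(4 + w)²)
V(z) = -⅚ (V(z) = -2*(-5)/(-7 - 5) = -2*(-5)/(-12) = -2*(-5)*(-1)/12 = -1*⅚ = -⅚)
V(t(6)) - N(155) = -⅚ - 4*(4 + 155)² = -⅚ - 4*159² = -⅚ - 4*25281 = -⅚ - 1*101124 = -⅚ - 101124 = -606749/6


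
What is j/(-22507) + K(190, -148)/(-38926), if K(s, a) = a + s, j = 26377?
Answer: -513848198/438053741 ≈ -1.1730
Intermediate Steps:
j/(-22507) + K(190, -148)/(-38926) = 26377/(-22507) + (-148 + 190)/(-38926) = 26377*(-1/22507) + 42*(-1/38926) = -26377/22507 - 21/19463 = -513848198/438053741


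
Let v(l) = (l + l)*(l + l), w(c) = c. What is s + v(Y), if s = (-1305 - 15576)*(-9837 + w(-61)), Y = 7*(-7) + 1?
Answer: 167097354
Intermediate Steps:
Y = -48 (Y = -49 + 1 = -48)
s = 167088138 (s = (-1305 - 15576)*(-9837 - 61) = -16881*(-9898) = 167088138)
v(l) = 4*l² (v(l) = (2*l)*(2*l) = 4*l²)
s + v(Y) = 167088138 + 4*(-48)² = 167088138 + 4*2304 = 167088138 + 9216 = 167097354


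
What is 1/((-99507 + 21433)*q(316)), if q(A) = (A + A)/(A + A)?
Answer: -1/78074 ≈ -1.2808e-5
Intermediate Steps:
q(A) = 1 (q(A) = (2*A)/((2*A)) = (2*A)*(1/(2*A)) = 1)
1/((-99507 + 21433)*q(316)) = 1/((-99507 + 21433)*1) = 1/(-78074) = -1/78074*1 = -1/78074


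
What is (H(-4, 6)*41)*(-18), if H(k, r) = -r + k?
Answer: 7380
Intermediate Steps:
H(k, r) = k - r
(H(-4, 6)*41)*(-18) = ((-4 - 1*6)*41)*(-18) = ((-4 - 6)*41)*(-18) = -10*41*(-18) = -410*(-18) = 7380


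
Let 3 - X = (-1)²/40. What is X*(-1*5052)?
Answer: -150297/10 ≈ -15030.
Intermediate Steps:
X = 119/40 (X = 3 - (-1)²/40 = 3 - 1/40 = 119/40 ≈ 2.9750)
X*(-1*5052) = 119*(-1*5052)/40 = (119/40)*(-5052) = -150297/10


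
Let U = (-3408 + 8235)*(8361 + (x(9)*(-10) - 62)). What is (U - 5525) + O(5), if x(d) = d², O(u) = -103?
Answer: 36143775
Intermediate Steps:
U = 36149403 (U = (-3408 + 8235)*(8361 + (9²*(-10) - 62)) = 4827*(8361 + (81*(-10) - 62)) = 4827*(8361 + (-810 - 62)) = 4827*(8361 - 872) = 4827*7489 = 36149403)
(U - 5525) + O(5) = (36149403 - 5525) - 103 = 36143878 - 103 = 36143775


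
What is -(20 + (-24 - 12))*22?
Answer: 352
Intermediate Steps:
-(20 + (-24 - 12))*22 = -(20 - 36)*22 = -(-16)*22 = -1*(-352) = 352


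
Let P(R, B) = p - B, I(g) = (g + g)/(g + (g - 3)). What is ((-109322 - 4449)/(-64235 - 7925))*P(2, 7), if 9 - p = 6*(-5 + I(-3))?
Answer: 796397/18040 ≈ 44.146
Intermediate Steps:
I(g) = 2*g/(-3 + 2*g) (I(g) = (2*g)/(g + (-3 + g)) = (2*g)/(-3 + 2*g) = 2*g/(-3 + 2*g))
p = 35 (p = 9 - 6*(-5 + 2*(-3)/(-3 + 2*(-3))) = 9 - 6*(-5 + 2*(-3)/(-3 - 6)) = 9 - 6*(-5 + 2*(-3)/(-9)) = 9 - 6*(-5 + 2*(-3)*(-⅑)) = 9 - 6*(-5 + ⅔) = 9 - 6*(-13)/3 = 9 - 1*(-26) = 9 + 26 = 35)
P(R, B) = 35 - B
((-109322 - 4449)/(-64235 - 7925))*P(2, 7) = ((-109322 - 4449)/(-64235 - 7925))*(35 - 1*7) = (-113771/(-72160))*(35 - 7) = -113771*(-1/72160)*28 = (113771/72160)*28 = 796397/18040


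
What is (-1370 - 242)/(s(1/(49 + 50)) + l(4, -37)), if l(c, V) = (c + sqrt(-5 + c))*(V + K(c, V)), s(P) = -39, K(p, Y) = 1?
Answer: 98332/11595 - 6448*I/3865 ≈ 8.4805 - 1.6683*I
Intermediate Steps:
l(c, V) = (1 + V)*(c + sqrt(-5 + c)) (l(c, V) = (c + sqrt(-5 + c))*(V + 1) = (c + sqrt(-5 + c))*(1 + V) = (1 + V)*(c + sqrt(-5 + c)))
(-1370 - 242)/(s(1/(49 + 50)) + l(4, -37)) = (-1370 - 242)/(-39 + (4 + sqrt(-5 + 4) - 37*4 - 37*sqrt(-5 + 4))) = -1612/(-39 + (4 + sqrt(-1) - 148 - 37*I)) = -1612/(-39 + (4 + I - 148 - 37*I)) = -1612/(-39 + (-144 - 36*I)) = -1612*(-183 + 36*I)/34785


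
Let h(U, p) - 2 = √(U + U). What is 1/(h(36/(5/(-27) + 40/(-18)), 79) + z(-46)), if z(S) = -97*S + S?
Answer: 143585/634359502 - 9*I*√390/634359502 ≈ 0.00022635 - 2.8018e-7*I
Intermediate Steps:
h(U, p) = 2 + √2*√U (h(U, p) = 2 + √(U + U) = 2 + √(2*U) = 2 + √2*√U)
z(S) = -96*S
1/(h(36/(5/(-27) + 40/(-18)), 79) + z(-46)) = 1/((2 + √2*√(36/(5/(-27) + 40/(-18)))) - 96*(-46)) = 1/((2 + √2*√(36/(5*(-1/27) + 40*(-1/18)))) + 4416) = 1/((2 + √2*√(36/(-5/27 - 20/9))) + 4416) = 1/((2 + √2*√(36/(-65/27))) + 4416) = 1/((2 + √2*√(36*(-27/65))) + 4416) = 1/((2 + √2*√(-972/65)) + 4416) = 1/((2 + √2*(18*I*√195/65)) + 4416) = 1/((2 + 18*I*√390/65) + 4416) = 1/(4418 + 18*I*√390/65)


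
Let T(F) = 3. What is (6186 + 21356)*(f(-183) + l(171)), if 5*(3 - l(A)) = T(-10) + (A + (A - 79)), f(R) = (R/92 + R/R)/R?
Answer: -58187721751/42090 ≈ -1.3825e+6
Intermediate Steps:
f(R) = (1 + R/92)/R (f(R) = (R*(1/92) + 1)/R = (R/92 + 1)/R = (1 + R/92)/R)
l(A) = 91/5 - 2*A/5 (l(A) = 3 - (3 + (A + (A - 79)))/5 = 3 - (3 + (A + (-79 + A)))/5 = 3 - (3 + (-79 + 2*A))/5 = 3 - (-76 + 2*A)/5 = 3 + (76/5 - 2*A/5) = 91/5 - 2*A/5)
(6186 + 21356)*(f(-183) + l(171)) = (6186 + 21356)*((1/92)*(92 - 183)/(-183) + (91/5 - 2/5*171)) = 27542*((1/92)*(-1/183)*(-91) + (91/5 - 342/5)) = 27542*(91/16836 - 251/5) = 27542*(-4225381/84180) = -58187721751/42090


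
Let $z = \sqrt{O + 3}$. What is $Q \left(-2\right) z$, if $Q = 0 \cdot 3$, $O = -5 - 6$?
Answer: $0$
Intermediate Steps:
$O = -11$ ($O = -5 - 6 = -11$)
$Q = 0$
$z = 2 i \sqrt{2}$ ($z = \sqrt{-11 + 3} = \sqrt{-8} = 2 i \sqrt{2} \approx 2.8284 i$)
$Q \left(-2\right) z = 0 \left(-2\right) 2 i \sqrt{2} = 0 \cdot 2 i \sqrt{2} = 0$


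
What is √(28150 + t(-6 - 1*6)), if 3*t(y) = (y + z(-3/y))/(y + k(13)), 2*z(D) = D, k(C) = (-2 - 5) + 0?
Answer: √4053630/12 ≈ 167.78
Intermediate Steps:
k(C) = -7 (k(C) = -7 + 0 = -7)
z(D) = D/2
t(y) = (y - 3/(2*y))/(3*(-7 + y)) (t(y) = ((y + (-3/y)/2)/(y - 7))/3 = ((y - 3/(2*y))/(-7 + y))/3 = (y - 3/(2*y))/(3*(-7 + y)))
√(28150 + t(-6 - 1*6)) = √(28150 + (-3 + 2*(-6 - 1*6)²)/(6*(-6 - 1*6)*(-7 + (-6 - 1*6)))) = √(28150 + (-3 + 2*(-6 - 6)²)/(6*(-6 - 6)*(-7 + (-6 - 6)))) = √(28150 + (⅙)*(-3 + 2*(-12)²)/(-12*(-7 - 12))) = √(28150 + (⅙)*(-1/12)*(-3 + 2*144)/(-19)) = √(28150 + (⅙)*(-1/12)*(-1/19)*(-3 + 288)) = √(28150 + (⅙)*(-1/12)*(-1/19)*285) = √(28150 + 5/24) = √(675605/24) = √4053630/12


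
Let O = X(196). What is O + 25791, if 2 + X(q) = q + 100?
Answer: 26085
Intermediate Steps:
X(q) = 98 + q (X(q) = -2 + (q + 100) = -2 + (100 + q) = 98 + q)
O = 294 (O = 98 + 196 = 294)
O + 25791 = 294 + 25791 = 26085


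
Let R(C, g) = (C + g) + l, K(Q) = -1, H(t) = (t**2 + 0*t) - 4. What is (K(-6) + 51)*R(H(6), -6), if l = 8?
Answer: 1700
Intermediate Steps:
H(t) = -4 + t**2 (H(t) = (t**2 + 0) - 4 = t**2 - 4 = -4 + t**2)
R(C, g) = 8 + C + g (R(C, g) = (C + g) + 8 = 8 + C + g)
(K(-6) + 51)*R(H(6), -6) = (-1 + 51)*(8 + (-4 + 6**2) - 6) = 50*(8 + (-4 + 36) - 6) = 50*(8 + 32 - 6) = 50*34 = 1700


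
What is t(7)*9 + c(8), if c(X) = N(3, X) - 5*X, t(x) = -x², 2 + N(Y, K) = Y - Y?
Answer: -483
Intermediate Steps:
N(Y, K) = -2 (N(Y, K) = -2 + (Y - Y) = -2 + 0 = -2)
c(X) = -2 - 5*X
t(7)*9 + c(8) = -1*7²*9 + (-2 - 5*8) = -1*49*9 + (-2 - 40) = -49*9 - 42 = -441 - 42 = -483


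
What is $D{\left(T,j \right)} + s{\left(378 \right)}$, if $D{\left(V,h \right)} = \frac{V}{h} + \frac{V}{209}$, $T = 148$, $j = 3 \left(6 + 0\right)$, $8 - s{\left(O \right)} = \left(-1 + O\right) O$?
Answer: $- \frac{268021940}{1881} \approx -1.4249 \cdot 10^{5}$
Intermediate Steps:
$s{\left(O \right)} = 8 - O \left(-1 + O\right)$ ($s{\left(O \right)} = 8 - \left(-1 + O\right) O = 8 - O \left(-1 + O\right)$)
$j = 18$ ($j = 3 \cdot 6 = 18$)
$D{\left(V,h \right)} = \frac{V}{209} + \frac{V}{h}$ ($D{\left(V,h \right)} = \frac{V}{h} + V \frac{1}{209} = \frac{V}{h} + \frac{V}{209} = \frac{V}{209} + \frac{V}{h}$)
$D{\left(T,j \right)} + s{\left(378 \right)} = \left(\frac{1}{209} \cdot 148 + \frac{148}{18}\right) + \left(8 + 378 - 378^{2}\right) = \left(\frac{148}{209} + 148 \cdot \frac{1}{18}\right) + \left(8 + 378 - 142884\right) = \left(\frac{148}{209} + \frac{74}{9}\right) + \left(8 + 378 - 142884\right) = \frac{16798}{1881} - 142498 = - \frac{268021940}{1881}$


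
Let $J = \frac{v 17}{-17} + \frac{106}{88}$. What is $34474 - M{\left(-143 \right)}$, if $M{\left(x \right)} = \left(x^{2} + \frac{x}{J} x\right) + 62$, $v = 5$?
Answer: $\frac{3231577}{167} \approx 19351.0$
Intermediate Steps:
$J = - \frac{167}{44}$ ($J = \frac{5 \cdot 17}{-17} + \frac{106}{88} = 85 \left(- \frac{1}{17}\right) + 106 \cdot \frac{1}{88} = -5 + \frac{53}{44} = - \frac{167}{44} \approx -3.7955$)
$M{\left(x \right)} = 62 + \frac{123 x^{2}}{167}$ ($M{\left(x \right)} = \left(x^{2} + \frac{x}{- \frac{167}{44}} x\right) + 62 = \left(x^{2} + x \left(- \frac{44}{167}\right) x\right) + 62 = \left(x^{2} + - \frac{44 x}{167} x\right) + 62 = \left(x^{2} - \frac{44 x^{2}}{167}\right) + 62 = \frac{123 x^{2}}{167} + 62 = 62 + \frac{123 x^{2}}{167}$)
$34474 - M{\left(-143 \right)} = 34474 - \left(62 + \frac{123 \left(-143\right)^{2}}{167}\right) = 34474 - \left(62 + \frac{123}{167} \cdot 20449\right) = 34474 - \left(62 + \frac{2515227}{167}\right) = 34474 - \frac{2525581}{167} = \frac{3231577}{167}$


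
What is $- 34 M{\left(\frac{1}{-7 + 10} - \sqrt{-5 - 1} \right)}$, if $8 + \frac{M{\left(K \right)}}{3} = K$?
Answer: $782 + 102 i \sqrt{6} \approx 782.0 + 249.85 i$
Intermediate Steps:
$M{\left(K \right)} = -24 + 3 K$
$- 34 M{\left(\frac{1}{-7 + 10} - \sqrt{-5 - 1} \right)} = - 34 \left(-24 + 3 \left(\frac{1}{-7 + 10} - \sqrt{-5 - 1}\right)\right) = - 34 \left(-24 + 3 \left(\frac{1}{3} - \sqrt{-6}\right)\right) = - 34 \left(-24 + 3 \left(\frac{1}{3} - i \sqrt{6}\right)\right) = - 34 \left(-24 + \left(1 - 3 i \sqrt{6}\right)\right) = - 34 \left(-23 - 3 i \sqrt{6}\right) = 782 + 102 i \sqrt{6}$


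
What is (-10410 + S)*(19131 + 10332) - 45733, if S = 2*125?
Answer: -299389813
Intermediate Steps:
S = 250
(-10410 + S)*(19131 + 10332) - 45733 = (-10410 + 250)*(19131 + 10332) - 45733 = -10160*29463 - 45733 = -299344080 - 45733 = -299389813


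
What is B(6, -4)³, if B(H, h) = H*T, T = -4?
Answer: -13824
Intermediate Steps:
B(H, h) = -4*H (B(H, h) = H*(-4) = -4*H)
B(6, -4)³ = (-4*6)³ = (-24)³ = -13824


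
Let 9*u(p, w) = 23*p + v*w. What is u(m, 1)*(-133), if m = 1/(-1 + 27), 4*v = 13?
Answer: -28595/468 ≈ -61.100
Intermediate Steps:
v = 13/4 (v = (¼)*13 = 13/4 ≈ 3.2500)
m = 1/26 ≈ 0.038462
u(p, w) = 13*w/36 + 23*p/9 (u(p, w) = (23*p + 13*w/4)/9 = 13*w/36 + 23*p/9)
u(m, 1)*(-133) = ((13/36)*1 + (23/9)*(1/26))*(-133) = (13/36 + 23/234)*(-133) = (215/468)*(-133) = -28595/468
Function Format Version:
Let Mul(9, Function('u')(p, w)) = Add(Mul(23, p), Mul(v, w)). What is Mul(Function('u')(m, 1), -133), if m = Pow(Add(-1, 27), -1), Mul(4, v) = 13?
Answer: Rational(-28595, 468) ≈ -61.100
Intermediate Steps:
v = Rational(13, 4) (v = Mul(Rational(1, 4), 13) = Rational(13, 4) ≈ 3.2500)
m = Rational(1, 26) (m = Pow(26, -1) = Rational(1, 26) ≈ 0.038462)
Function('u')(p, w) = Add(Mul(Rational(13, 36), w), Mul(Rational(23, 9), p)) (Function('u')(p, w) = Mul(Rational(1, 9), Add(Mul(23, p), Mul(Rational(13, 4), w))) = Add(Mul(Rational(13, 36), w), Mul(Rational(23, 9), p)))
Mul(Function('u')(m, 1), -133) = Mul(Add(Mul(Rational(13, 36), 1), Mul(Rational(23, 9), Rational(1, 26))), -133) = Mul(Add(Rational(13, 36), Rational(23, 234)), -133) = Mul(Rational(215, 468), -133) = Rational(-28595, 468)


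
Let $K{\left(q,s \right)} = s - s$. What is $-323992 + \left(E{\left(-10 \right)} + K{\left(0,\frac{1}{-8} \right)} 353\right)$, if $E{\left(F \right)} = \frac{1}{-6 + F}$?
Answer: $- \frac{5183873}{16} \approx -3.2399 \cdot 10^{5}$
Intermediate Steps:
$K{\left(q,s \right)} = 0$
$-323992 + \left(E{\left(-10 \right)} + K{\left(0,\frac{1}{-8} \right)} 353\right) = -323992 + \left(\frac{1}{-6 - 10} + 0 \cdot 353\right) = -323992 + \left(\frac{1}{-16} + 0\right) = -323992 + \left(- \frac{1}{16} + 0\right) = -323992 - \frac{1}{16} = - \frac{5183873}{16}$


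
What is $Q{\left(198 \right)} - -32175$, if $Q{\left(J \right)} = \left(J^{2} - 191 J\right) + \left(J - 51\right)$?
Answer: $33708$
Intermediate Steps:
$Q{\left(J \right)} = -51 + J^{2} - 190 J$ ($Q{\left(J \right)} = \left(J^{2} - 191 J\right) + \left(-51 + J\right) = -51 + J^{2} - 190 J$)
$Q{\left(198 \right)} - -32175 = \left(-51 + 198^{2} - 37620\right) - -32175 = \left(-51 + 39204 - 37620\right) + 32175 = 1533 + 32175 = 33708$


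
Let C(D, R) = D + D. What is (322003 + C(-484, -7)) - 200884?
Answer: 120151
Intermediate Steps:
C(D, R) = 2*D
(322003 + C(-484, -7)) - 200884 = (322003 + 2*(-484)) - 200884 = (322003 - 968) - 200884 = 321035 - 200884 = 120151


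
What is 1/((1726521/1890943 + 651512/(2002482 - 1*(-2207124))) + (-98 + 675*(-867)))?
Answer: -3980062499229/2329617872263607696 ≈ -1.7085e-6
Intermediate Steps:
1/((1726521/1890943 + 651512/(2002482 - 1*(-2207124))) + (-98 + 675*(-867))) = 1/((1726521*(1/1890943) + 651512/(2002482 + 2207124)) + (-98 - 585225)) = 1/((1726521/1890943 + 651512/4209606) - 585323) = 1/((1726521/1890943 + 651512*(1/4209606)) - 585323) = 1/((1726521/1890943 + 325756/2104803) - 585323) = 1/(4249972608271/3980062499229 - 585323) = 1/(-2329617872263607696/3980062499229) = -3980062499229/2329617872263607696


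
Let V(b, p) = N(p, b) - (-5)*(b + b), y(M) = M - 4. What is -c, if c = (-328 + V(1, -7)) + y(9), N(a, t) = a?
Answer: 320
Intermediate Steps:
y(M) = -4 + M
V(b, p) = p + 10*b (V(b, p) = p - (-5)*(b + b) = p - (-5)*2*b = p - (-10)*b = p + 10*b)
c = -320 (c = (-328 + (-7 + 10*1)) + (-4 + 9) = (-328 + (-7 + 10)) + 5 = (-328 + 3) + 5 = -325 + 5 = -320)
-c = -1*(-320) = 320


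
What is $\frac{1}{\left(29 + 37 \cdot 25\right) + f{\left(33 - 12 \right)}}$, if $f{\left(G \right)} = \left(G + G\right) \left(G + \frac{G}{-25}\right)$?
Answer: $\frac{25}{45018} \approx 0.00055533$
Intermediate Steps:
$f{\left(G \right)} = \frac{48 G^{2}}{25}$ ($f{\left(G \right)} = 2 G \left(G + G \left(- \frac{1}{25}\right)\right) = 2 G \left(G - \frac{G}{25}\right) = 2 G \frac{24 G}{25} = \frac{48 G^{2}}{25}$)
$\frac{1}{\left(29 + 37 \cdot 25\right) + f{\left(33 - 12 \right)}} = \frac{1}{\left(29 + 37 \cdot 25\right) + \frac{48 \left(33 - 12\right)^{2}}{25}} = \frac{1}{\left(29 + 925\right) + \frac{48 \cdot 21^{2}}{25}} = \frac{1}{954 + \frac{48}{25} \cdot 441} = \frac{1}{954 + \frac{21168}{25}} = \frac{1}{\frac{45018}{25}} = \frac{25}{45018}$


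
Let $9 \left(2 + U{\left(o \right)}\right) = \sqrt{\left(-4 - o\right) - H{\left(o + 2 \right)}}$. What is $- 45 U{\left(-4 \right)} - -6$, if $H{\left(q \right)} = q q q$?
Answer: $96 - 10 \sqrt{2} \approx 81.858$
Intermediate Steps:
$H{\left(q \right)} = q^{3}$ ($H{\left(q \right)} = q^{2} q = q^{3}$)
$U{\left(o \right)} = -2 + \frac{\sqrt{-4 - o - \left(2 + o\right)^{3}}}{9}$ ($U{\left(o \right)} = -2 + \frac{\sqrt{\left(-4 - o\right) + \left(0 - \left(o + 2\right)^{3}\right)}}{9} = -2 + \frac{\sqrt{\left(-4 - o\right) + \left(0 - \left(2 + o\right)^{3}\right)}}{9} = -2 + \frac{\sqrt{\left(-4 - o\right) - \left(2 + o\right)^{3}}}{9} = -2 + \frac{\sqrt{-4 - o - \left(2 + o\right)^{3}}}{9}$)
$- 45 U{\left(-4 \right)} - -6 = - 45 \left(-2 + \frac{\sqrt{-4 - -4 - \left(2 - 4\right)^{3}}}{9}\right) - -6 = - 45 \left(-2 + \frac{\sqrt{-4 + 4 - \left(-2\right)^{3}}}{9}\right) + \left(-2 + 8\right) = - 45 \left(-2 + \frac{\sqrt{-4 + 4 - -8}}{9}\right) + 6 = - 45 \left(-2 + \frac{\sqrt{-4 + 4 + 8}}{9}\right) + 6 = - 45 \left(-2 + \frac{\sqrt{8}}{9}\right) + 6 = - 45 \left(-2 + \frac{2 \sqrt{2}}{9}\right) + 6 = \left(90 - 10 \sqrt{2}\right) + 6 = 96 - 10 \sqrt{2}$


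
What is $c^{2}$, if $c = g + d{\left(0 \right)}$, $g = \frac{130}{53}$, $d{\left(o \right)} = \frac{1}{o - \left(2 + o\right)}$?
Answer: $\frac{42849}{11236} \approx 3.8135$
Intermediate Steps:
$d{\left(o \right)} = - \frac{1}{2}$ ($d{\left(o \right)} = \frac{1}{-2} = - \frac{1}{2}$)
$g = \frac{130}{53}$ ($g = 130 \cdot \frac{1}{53} = \frac{130}{53} \approx 2.4528$)
$c = \frac{207}{106}$ ($c = \frac{130}{53} - \frac{1}{2} = \frac{207}{106} \approx 1.9528$)
$c^{2} = \left(\frac{207}{106}\right)^{2} = \frac{42849}{11236}$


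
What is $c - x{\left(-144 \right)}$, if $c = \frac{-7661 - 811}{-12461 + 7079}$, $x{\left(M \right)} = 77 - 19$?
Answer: $- \frac{50614}{897} \approx -56.426$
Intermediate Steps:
$x{\left(M \right)} = 58$
$c = \frac{1412}{897}$ ($c = - \frac{8472}{-5382} = \left(-8472\right) \left(- \frac{1}{5382}\right) = \frac{1412}{897} \approx 1.5741$)
$c - x{\left(-144 \right)} = \frac{1412}{897} - 58 = - \frac{50614}{897}$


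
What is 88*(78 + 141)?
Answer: 19272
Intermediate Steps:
88*(78 + 141) = 88*219 = 19272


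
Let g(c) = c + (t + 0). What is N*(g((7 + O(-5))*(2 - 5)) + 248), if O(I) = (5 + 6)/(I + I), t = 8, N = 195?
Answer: 92937/2 ≈ 46469.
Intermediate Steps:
O(I) = 11/(2*I) (O(I) = 11/((2*I)) = 11*(1/(2*I)) = 11/(2*I))
g(c) = 8 + c (g(c) = c + (8 + 0) = c + 8 = 8 + c)
N*(g((7 + O(-5))*(2 - 5)) + 248) = 195*((8 + (7 + (11/2)/(-5))*(2 - 5)) + 248) = 195*((8 + (7 + (11/2)*(-⅕))*(-3)) + 248) = 195*((8 + (7 - 11/10)*(-3)) + 248) = 195*((8 + (59/10)*(-3)) + 248) = 195*((8 - 177/10) + 248) = 195*(-97/10 + 248) = 195*(2383/10) = 92937/2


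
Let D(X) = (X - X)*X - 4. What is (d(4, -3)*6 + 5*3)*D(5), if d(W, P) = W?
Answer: -156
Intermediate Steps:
D(X) = -4 (D(X) = 0*X - 4 = 0 - 4 = -4)
(d(4, -3)*6 + 5*3)*D(5) = (4*6 + 5*3)*(-4) = (24 + 15)*(-4) = 39*(-4) = -156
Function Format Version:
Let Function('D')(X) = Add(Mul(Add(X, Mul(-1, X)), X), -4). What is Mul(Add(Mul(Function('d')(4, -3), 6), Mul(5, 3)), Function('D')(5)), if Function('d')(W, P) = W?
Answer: -156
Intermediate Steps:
Function('D')(X) = -4 (Function('D')(X) = Add(Mul(0, X), -4) = Add(0, -4) = -4)
Mul(Add(Mul(Function('d')(4, -3), 6), Mul(5, 3)), Function('D')(5)) = Mul(Add(Mul(4, 6), Mul(5, 3)), -4) = Mul(Add(24, 15), -4) = Mul(39, -4) = -156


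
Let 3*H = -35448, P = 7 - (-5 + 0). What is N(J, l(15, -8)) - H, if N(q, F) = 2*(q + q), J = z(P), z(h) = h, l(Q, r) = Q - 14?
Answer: 11864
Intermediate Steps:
P = 12 (P = 7 - 1*(-5) = 7 + 5 = 12)
l(Q, r) = -14 + Q
H = -11816 (H = (1/3)*(-35448) = -11816)
J = 12
N(q, F) = 4*q (N(q, F) = 2*(2*q) = 4*q)
N(J, l(15, -8)) - H = 4*12 - 1*(-11816) = 48 + 11816 = 11864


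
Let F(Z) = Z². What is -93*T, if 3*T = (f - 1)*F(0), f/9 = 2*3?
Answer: 0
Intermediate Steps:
f = 54 (f = 9*(2*3) = 9*6 = 54)
T = 0 (T = ((54 - 1)*0²)/3 = (53*0)/3 = (⅓)*0 = 0)
-93*T = -93*0 = 0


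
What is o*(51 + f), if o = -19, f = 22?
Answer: -1387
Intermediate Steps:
o*(51 + f) = -19*(51 + 22) = -19*73 = -1387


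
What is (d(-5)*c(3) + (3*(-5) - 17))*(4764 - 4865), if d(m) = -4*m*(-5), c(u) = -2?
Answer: -16968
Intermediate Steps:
d(m) = 20*m
(d(-5)*c(3) + (3*(-5) - 17))*(4764 - 4865) = ((20*(-5))*(-2) + (3*(-5) - 17))*(4764 - 4865) = (-100*(-2) + (-15 - 17))*(-101) = (200 - 32)*(-101) = 168*(-101) = -16968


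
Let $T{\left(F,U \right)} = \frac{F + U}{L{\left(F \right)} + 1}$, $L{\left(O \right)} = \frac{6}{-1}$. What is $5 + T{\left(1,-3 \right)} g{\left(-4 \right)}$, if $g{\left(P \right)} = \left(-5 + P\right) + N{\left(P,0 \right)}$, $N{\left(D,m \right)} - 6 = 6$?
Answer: $\frac{31}{5} \approx 6.2$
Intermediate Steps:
$L{\left(O \right)} = -6$ ($L{\left(O \right)} = 6 \left(-1\right) = -6$)
$N{\left(D,m \right)} = 12$ ($N{\left(D,m \right)} = 6 + 6 = 12$)
$T{\left(F,U \right)} = - \frac{F}{5} - \frac{U}{5}$ ($T{\left(F,U \right)} = \frac{F + U}{-6 + 1} = \frac{F + U}{-5} = \left(F + U\right) \left(- \frac{1}{5}\right) = - \frac{F}{5} - \frac{U}{5}$)
$g{\left(P \right)} = 7 + P$ ($g{\left(P \right)} = \left(-5 + P\right) + 12 = 7 + P$)
$5 + T{\left(1,-3 \right)} g{\left(-4 \right)} = 5 + \left(\left(- \frac{1}{5}\right) 1 - - \frac{3}{5}\right) \left(7 - 4\right) = 5 + \left(- \frac{1}{5} + \frac{3}{5}\right) 3 = 5 + \frac{2}{5} \cdot 3 = 5 + \frac{6}{5} = \frac{31}{5}$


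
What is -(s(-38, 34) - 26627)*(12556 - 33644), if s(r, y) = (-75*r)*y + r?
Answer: 1481115680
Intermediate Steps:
s(r, y) = r - 75*r*y (s(r, y) = -75*r*y + r = r - 75*r*y)
-(s(-38, 34) - 26627)*(12556 - 33644) = -(-38*(1 - 75*34) - 26627)*(12556 - 33644) = -(-38*(1 - 2550) - 26627)*(-21088) = -(-38*(-2549) - 26627)*(-21088) = -(96862 - 26627)*(-21088) = -70235*(-21088) = -1*(-1481115680) = 1481115680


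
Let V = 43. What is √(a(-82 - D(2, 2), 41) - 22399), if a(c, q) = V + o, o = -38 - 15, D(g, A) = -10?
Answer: I*√22409 ≈ 149.7*I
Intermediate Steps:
o = -53
a(c, q) = -10 (a(c, q) = 43 - 53 = -10)
√(a(-82 - D(2, 2), 41) - 22399) = √(-10 - 22399) = √(-22409) = I*√22409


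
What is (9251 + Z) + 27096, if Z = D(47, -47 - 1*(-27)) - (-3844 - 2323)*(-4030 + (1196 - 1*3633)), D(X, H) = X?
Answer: -39845595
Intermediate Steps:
Z = -39881942 (Z = 47 - (-3844 - 2323)*(-4030 + (1196 - 1*3633)) = 47 - (-6167)*(-4030 + (1196 - 3633)) = 47 - (-6167)*(-4030 - 2437) = 47 - (-6167)*(-6467) = 47 - 1*39881989 = 47 - 39881989 = -39881942)
(9251 + Z) + 27096 = (9251 - 39881942) + 27096 = -39872691 + 27096 = -39845595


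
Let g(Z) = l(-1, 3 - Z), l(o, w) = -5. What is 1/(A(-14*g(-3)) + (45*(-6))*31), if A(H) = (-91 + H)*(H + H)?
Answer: -1/11310 ≈ -8.8417e-5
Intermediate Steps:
g(Z) = -5
A(H) = 2*H*(-91 + H) (A(H) = (-91 + H)*(2*H) = 2*H*(-91 + H))
1/(A(-14*g(-3)) + (45*(-6))*31) = 1/(2*(-14*(-5))*(-91 - 14*(-5)) + (45*(-6))*31) = 1/(2*70*(-91 + 70) - 270*31) = 1/(2*70*(-21) - 8370) = 1/(-2940 - 8370) = 1/(-11310) = -1/11310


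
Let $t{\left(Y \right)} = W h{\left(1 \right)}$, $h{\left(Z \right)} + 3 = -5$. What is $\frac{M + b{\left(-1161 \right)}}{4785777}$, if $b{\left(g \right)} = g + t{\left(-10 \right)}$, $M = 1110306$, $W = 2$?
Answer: $\frac{1109129}{4785777} \approx 0.23176$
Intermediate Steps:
$h{\left(Z \right)} = -8$ ($h{\left(Z \right)} = -3 - 5 = -8$)
$t{\left(Y \right)} = -16$ ($t{\left(Y \right)} = 2 \left(-8\right) = -16$)
$b{\left(g \right)} = -16 + g$ ($b{\left(g \right)} = g - 16 = -16 + g$)
$\frac{M + b{\left(-1161 \right)}}{4785777} = \frac{1110306 - 1177}{4785777} = \left(1110306 - 1177\right) \frac{1}{4785777} = 1109129 \cdot \frac{1}{4785777} = \frac{1109129}{4785777}$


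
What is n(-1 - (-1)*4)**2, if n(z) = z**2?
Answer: 81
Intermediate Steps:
n(-1 - (-1)*4)**2 = ((-1 - (-1)*4)**2)**2 = ((-1 - 1*(-4))**2)**2 = ((-1 + 4)**2)**2 = (3**2)**2 = 9**2 = 81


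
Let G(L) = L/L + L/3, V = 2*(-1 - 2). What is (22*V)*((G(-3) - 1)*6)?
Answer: 792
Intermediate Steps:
V = -6 (V = 2*(-3) = -6)
G(L) = 1 + L/3 (G(L) = 1 + L*(⅓) = 1 + L/3)
(22*V)*((G(-3) - 1)*6) = (22*(-6))*(((1 + (⅓)*(-3)) - 1)*6) = -132*((1 - 1) - 1)*6 = -132*(0 - 1)*6 = -(-132)*6 = -132*(-6) = 792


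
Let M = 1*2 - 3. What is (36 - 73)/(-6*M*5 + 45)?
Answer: -37/75 ≈ -0.49333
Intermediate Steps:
M = -1 (M = 2 - 3 = -1)
(36 - 73)/(-6*M*5 + 45) = (36 - 73)/(-6*(-1)*5 + 45) = -37/(6*5 + 45) = -37/(30 + 45) = -37/75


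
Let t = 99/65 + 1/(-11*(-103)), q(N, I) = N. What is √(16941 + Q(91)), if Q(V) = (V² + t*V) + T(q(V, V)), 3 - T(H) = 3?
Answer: √813880658910/5665 ≈ 159.25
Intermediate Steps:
T(H) = 0 (T(H) = 3 - 1*3 = 3 - 3 = 0)
t = 112232/73645 (t = 99*(1/65) - 1/11*(-1/103) = 99/65 + 1/1133 = 112232/73645 ≈ 1.5240)
Q(V) = V² + 112232*V/73645 (Q(V) = (V² + 112232*V/73645) + 0 = V² + 112232*V/73645)
√(16941 + Q(91)) = √(16941 + (1/73645)*91*(112232 + 73645*91)) = √(16941 + (1/73645)*91*(112232 + 6701695)) = √(16941 + (1/73645)*91*6813927) = √(16941 + 47697489/5665) = √(143668254/5665) = √813880658910/5665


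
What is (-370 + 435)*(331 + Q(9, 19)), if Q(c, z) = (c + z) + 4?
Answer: 23595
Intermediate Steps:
Q(c, z) = 4 + c + z
(-370 + 435)*(331 + Q(9, 19)) = (-370 + 435)*(331 + (4 + 9 + 19)) = 65*(331 + 32) = 65*363 = 23595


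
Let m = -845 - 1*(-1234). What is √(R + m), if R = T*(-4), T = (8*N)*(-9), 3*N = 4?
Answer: √773 ≈ 27.803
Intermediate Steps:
N = 4/3 (N = (⅓)*4 = 4/3 ≈ 1.3333)
T = -96 (T = (8*(4/3))*(-9) = (32/3)*(-9) = -96)
m = 389 (m = -845 + 1234 = 389)
R = 384 (R = -96*(-4) = 384)
√(R + m) = √(384 + 389) = √773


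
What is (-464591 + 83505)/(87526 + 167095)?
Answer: -381086/254621 ≈ -1.4967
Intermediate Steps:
(-464591 + 83505)/(87526 + 167095) = -381086/254621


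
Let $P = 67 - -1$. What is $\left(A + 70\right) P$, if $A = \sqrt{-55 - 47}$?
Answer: $4760 + 68 i \sqrt{102} \approx 4760.0 + 686.77 i$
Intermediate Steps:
$A = i \sqrt{102}$ ($A = \sqrt{-102} = i \sqrt{102} \approx 10.1 i$)
$P = 68$ ($P = 67 + 1 = 68$)
$\left(A + 70\right) P = \left(i \sqrt{102} + 70\right) 68 = \left(70 + i \sqrt{102}\right) 68 = 4760 + 68 i \sqrt{102}$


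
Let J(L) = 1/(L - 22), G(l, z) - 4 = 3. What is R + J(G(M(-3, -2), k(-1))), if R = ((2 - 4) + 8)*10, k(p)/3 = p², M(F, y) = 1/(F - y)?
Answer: 899/15 ≈ 59.933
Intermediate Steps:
k(p) = 3*p²
G(l, z) = 7 (G(l, z) = 4 + 3 = 7)
J(L) = 1/(-22 + L)
R = 60 (R = (-2 + 8)*10 = 6*10 = 60)
R + J(G(M(-3, -2), k(-1))) = 60 + 1/(-22 + 7) = 60 + 1/(-15) = 60 - 1/15 = 899/15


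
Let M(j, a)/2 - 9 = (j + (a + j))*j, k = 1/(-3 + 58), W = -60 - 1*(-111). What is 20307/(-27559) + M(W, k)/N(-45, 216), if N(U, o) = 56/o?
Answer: 60941375403/1515745 ≈ 40206.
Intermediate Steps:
W = 51 (W = -60 + 111 = 51)
k = 1/55 ≈ 0.018182
M(j, a) = 18 + 2*j*(a + 2*j) (M(j, a) = 18 + 2*((j + (a + j))*j) = 18 + 2*((a + 2*j)*j) = 18 + 2*(j*(a + 2*j)) = 18 + 2*j*(a + 2*j))
20307/(-27559) + M(W, k)/N(-45, 216) = 20307/(-27559) + (18 + 4*51**2 + 2*(1/55)*51)/((56/216)) = 20307*(-1/27559) + (18 + 4*2601 + 102/55)/((56*(1/216))) = -2901/3937 + (18 + 10404 + 102/55)/(7/27) = -2901/3937 + (573312/55)*(27/7) = -2901/3937 + 15479424/385 = 60941375403/1515745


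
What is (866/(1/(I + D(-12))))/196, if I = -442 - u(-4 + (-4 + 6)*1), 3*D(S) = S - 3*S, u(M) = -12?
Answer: -91363/49 ≈ -1864.6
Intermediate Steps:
D(S) = -2*S/3 (D(S) = (S - 3*S)/3 = (-2*S)/3 = -2*S/3)
I = -430 (I = -442 - 1*(-12) = -442 + 12 = -430)
(866/(1/(I + D(-12))))/196 = (866/(1/(-430 - ⅔*(-12))))/196 = (866/(1/(-430 + 8)))*(1/196) = (866/(1/(-422)))*(1/196) = (866/(-1/422))*(1/196) = (866*(-422))*(1/196) = -365452*1/196 = -91363/49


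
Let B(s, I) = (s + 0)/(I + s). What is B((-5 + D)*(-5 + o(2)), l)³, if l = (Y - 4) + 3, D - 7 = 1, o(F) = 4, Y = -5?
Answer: 1/27 ≈ 0.037037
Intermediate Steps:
D = 8 (D = 7 + 1 = 8)
l = -6 (l = (-5 - 4) + 3 = -9 + 3 = -6)
B(s, I) = s/(I + s)
B((-5 + D)*(-5 + o(2)), l)³ = (((-5 + 8)*(-5 + 4))/(-6 + (-5 + 8)*(-5 + 4)))³ = ((3*(-1))/(-6 + 3*(-1)))³ = (-3/(-6 - 3))³ = (-3/(-9))³ = (-3*(-⅑))³ = (⅓)³ = 1/27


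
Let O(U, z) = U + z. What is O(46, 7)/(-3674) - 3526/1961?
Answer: -13058457/7204714 ≈ -1.8125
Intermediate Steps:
O(46, 7)/(-3674) - 3526/1961 = (46 + 7)/(-3674) - 3526/1961 = 53*(-1/3674) - 3526*1/1961 = -53/3674 - 3526/1961 = -13058457/7204714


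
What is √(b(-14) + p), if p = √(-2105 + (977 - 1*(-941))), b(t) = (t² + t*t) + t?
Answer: √(378 + I*√187) ≈ 19.445 + 0.3516*I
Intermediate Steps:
b(t) = t + 2*t² (b(t) = (t² + t²) + t = 2*t² + t = t + 2*t²)
p = I*√187 (p = √(-2105 + (977 + 941)) = √(-2105 + 1918) = √(-187) = I*√187 ≈ 13.675*I)
√(b(-14) + p) = √(-14*(1 + 2*(-14)) + I*√187) = √(-14*(1 - 28) + I*√187) = √(-14*(-27) + I*√187) = √(378 + I*√187)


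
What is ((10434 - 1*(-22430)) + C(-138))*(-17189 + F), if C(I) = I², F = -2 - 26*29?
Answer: -931489060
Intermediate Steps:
F = -756 (F = -2 - 754 = -756)
((10434 - 1*(-22430)) + C(-138))*(-17189 + F) = ((10434 - 1*(-22430)) + (-138)²)*(-17189 - 756) = ((10434 + 22430) + 19044)*(-17945) = (32864 + 19044)*(-17945) = 51908*(-17945) = -931489060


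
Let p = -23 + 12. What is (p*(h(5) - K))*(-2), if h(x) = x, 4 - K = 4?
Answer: 110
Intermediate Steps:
p = -11
K = 0 (K = 4 - 1*4 = 4 - 4 = 0)
(p*(h(5) - K))*(-2) = -11*(5 - 1*0)*(-2) = -11*(5 + 0)*(-2) = -11*5*(-2) = -55*(-2) = 110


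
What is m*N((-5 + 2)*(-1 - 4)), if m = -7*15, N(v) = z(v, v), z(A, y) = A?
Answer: -1575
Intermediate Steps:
N(v) = v
m = -105
m*N((-5 + 2)*(-1 - 4)) = -105*(-5 + 2)*(-1 - 4) = -(-315)*(-5) = -105*15 = -1575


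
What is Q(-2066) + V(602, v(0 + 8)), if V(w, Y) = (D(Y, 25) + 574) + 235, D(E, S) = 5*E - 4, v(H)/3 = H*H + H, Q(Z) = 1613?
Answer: 3498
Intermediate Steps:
v(H) = 3*H + 3*H**2 (v(H) = 3*(H*H + H) = 3*(H**2 + H) = 3*(H + H**2) = 3*H + 3*H**2)
D(E, S) = -4 + 5*E
V(w, Y) = 805 + 5*Y (V(w, Y) = ((-4 + 5*Y) + 574) + 235 = (570 + 5*Y) + 235 = 805 + 5*Y)
Q(-2066) + V(602, v(0 + 8)) = 1613 + (805 + 5*(3*(0 + 8)*(1 + (0 + 8)))) = 1613 + (805 + 5*(3*8*(1 + 8))) = 1613 + (805 + 5*(3*8*9)) = 1613 + (805 + 5*216) = 1613 + (805 + 1080) = 1613 + 1885 = 3498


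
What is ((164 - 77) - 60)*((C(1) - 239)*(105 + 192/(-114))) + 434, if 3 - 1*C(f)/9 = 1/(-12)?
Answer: -44752861/76 ≈ -5.8885e+5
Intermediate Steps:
C(f) = 111/4 (C(f) = 27 - 9/(-12) = 27 - 9*(-1/12) = 27 + 3/4 = 111/4)
((164 - 77) - 60)*((C(1) - 239)*(105 + 192/(-114))) + 434 = ((164 - 77) - 60)*((111/4 - 239)*(105 + 192/(-114))) + 434 = (87 - 60)*(-845*(105 + 192*(-1/114))/4) + 434 = 27*(-845*(105 - 32/19)/4) + 434 = 27*(-845/4*1963/19) + 434 = 27*(-1658735/76) + 434 = -44785845/76 + 434 = -44752861/76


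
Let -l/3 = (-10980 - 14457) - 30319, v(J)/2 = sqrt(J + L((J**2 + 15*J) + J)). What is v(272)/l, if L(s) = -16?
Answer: 8/41817 ≈ 0.00019131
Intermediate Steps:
v(J) = 2*sqrt(-16 + J) (v(J) = 2*sqrt(J - 16) = 2*sqrt(-16 + J))
l = 167268 (l = -3*((-10980 - 14457) - 30319) = -3*(-25437 - 30319) = -3*(-55756) = 167268)
v(272)/l = (2*sqrt(-16 + 272))/167268 = (2*sqrt(256))*(1/167268) = (2*16)*(1/167268) = 32*(1/167268) = 8/41817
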